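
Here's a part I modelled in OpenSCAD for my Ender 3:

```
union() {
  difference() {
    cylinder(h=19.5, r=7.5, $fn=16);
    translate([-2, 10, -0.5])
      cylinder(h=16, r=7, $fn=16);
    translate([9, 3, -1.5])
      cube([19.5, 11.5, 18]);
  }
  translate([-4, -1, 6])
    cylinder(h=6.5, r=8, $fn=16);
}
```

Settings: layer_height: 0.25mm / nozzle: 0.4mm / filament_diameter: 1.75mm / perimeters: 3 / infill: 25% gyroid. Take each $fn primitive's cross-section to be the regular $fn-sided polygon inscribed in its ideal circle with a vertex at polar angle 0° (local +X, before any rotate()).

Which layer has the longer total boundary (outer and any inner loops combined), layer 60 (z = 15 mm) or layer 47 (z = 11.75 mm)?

layer 47 (z = 11.75 mm)

Layer 60 (z = 15): the r=7.5 cylinder gives a regular 16-gon of circumradius 7.5 (constant along its height) (perimeter = 2·16·7.500·sin(180°/16) = 46.82 mm); the r=7 cylinder at (-2, 10) gives a regular 16-gon of circumradius 7 (constant along its height) (perimeter = 2·16·7.000·sin(180°/16) = 43.70 mm); the cube at (9, 3) is present — its section is the full 19.5×11.5 rectangle (perimeter 62.00 mm); After the difference (first − rest): starting from the r=7.5 cylinder, the r=7 cylinder at (-2, 10) partially overlaps it — only the 28.45 mm² overlap (of its 150.01 mm²) is removed, clipping the outline; the 19.5×11.5 cube at (9, 3) misses the remaining region (no effect) — boundary = 47.02 mm; the cylinder at (-4, -1) is not intersected at this z (z outside [6, 12.5]); Combining (union): only that combined region is present, so the union is just that shape — boundary = 47.02 mm. So its perimeter = 47.02 mm. Layer 47 (z = 11.75): the r=7.5 cylinder gives a regular 16-gon of circumradius 7.5 (constant along its height) (perimeter = 2·16·7.500·sin(180°/16) = 46.82 mm); the r=7 cylinder at (-2, 10) gives a regular 16-gon of circumradius 7 (constant along its height) (perimeter = 2·16·7.000·sin(180°/16) = 43.70 mm); the cube at (9, 3) (footprint 19.5×11.5) is included at this height (perimeter 62.00 mm); After the difference (first − rest): starting from the r=7.5 cylinder, the r=7 cylinder at (-2, 10) partially overlaps it — only the 28.45 mm² overlap (of its 150.01 mm²) is removed, clipping the outline; the 19.5×11.5 cube at (9, 3) misses the remaining region (no effect) — boundary = 47.02 mm; the cylinder at (-4, -1): section is a regular 16-gon, circumradius r=8 (perimeter = 2·16·8.000·sin(180°/16) = 49.94 mm); Merging all regions: the regions partially overlap (shared area 102.51 mm²), so the edge portions inside another operand are dropped and the merged outline is re-measured after clipping — boundary = 58.14 mm. So its perimeter = 58.14 mm. Layer 47 is larger (58.14 vs 47.02 mm).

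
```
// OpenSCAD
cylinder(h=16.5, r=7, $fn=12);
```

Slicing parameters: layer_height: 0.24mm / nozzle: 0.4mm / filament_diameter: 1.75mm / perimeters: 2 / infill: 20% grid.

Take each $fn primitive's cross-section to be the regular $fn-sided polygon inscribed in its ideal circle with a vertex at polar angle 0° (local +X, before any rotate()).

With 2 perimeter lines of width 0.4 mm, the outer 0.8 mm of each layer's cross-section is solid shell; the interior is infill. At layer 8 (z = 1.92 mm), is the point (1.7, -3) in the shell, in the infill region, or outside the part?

At z = 1.92 mm: the cylinder: section is a regular 12-gon, circumradius r=7. Overall, the cross-section is a single solid region. The nearest boundary edge runs (-0.00, -7.00)→(3.50, -6.06); distance from the point to it = 3.42 mm. The point is inside the cross-section and 3.42 mm from the nearest boundary — more than the 0.8 mm shell width (2 × 0.4), so it's in the infill interior.

infill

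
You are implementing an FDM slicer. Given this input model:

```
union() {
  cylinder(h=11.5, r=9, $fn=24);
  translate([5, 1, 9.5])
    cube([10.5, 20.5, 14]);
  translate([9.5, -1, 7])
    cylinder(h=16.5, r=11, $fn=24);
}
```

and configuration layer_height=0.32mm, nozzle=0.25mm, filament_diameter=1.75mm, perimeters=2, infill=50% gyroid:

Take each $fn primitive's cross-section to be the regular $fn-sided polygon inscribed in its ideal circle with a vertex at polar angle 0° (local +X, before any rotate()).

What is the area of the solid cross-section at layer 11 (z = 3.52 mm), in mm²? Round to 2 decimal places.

At z = 3.52 mm: the r=9 cylinder contributes a regular 24-gon of circumradius 9 (area = (24/2)·9.000²·sin(360°/24) = 251.57 mm²); the cube at (5, 1) is absent (z outside [9.5, 23.5]); the cylinder at (9.5, -1) is not intersected at this z (z outside [7, 23.5]); Combining (union): only the r=9 cylinder is present, so the union is just that shape — area = 251.57 mm². Overall, the cross-section is a single solid region. Net area = 251.57 mm².

251.57 mm²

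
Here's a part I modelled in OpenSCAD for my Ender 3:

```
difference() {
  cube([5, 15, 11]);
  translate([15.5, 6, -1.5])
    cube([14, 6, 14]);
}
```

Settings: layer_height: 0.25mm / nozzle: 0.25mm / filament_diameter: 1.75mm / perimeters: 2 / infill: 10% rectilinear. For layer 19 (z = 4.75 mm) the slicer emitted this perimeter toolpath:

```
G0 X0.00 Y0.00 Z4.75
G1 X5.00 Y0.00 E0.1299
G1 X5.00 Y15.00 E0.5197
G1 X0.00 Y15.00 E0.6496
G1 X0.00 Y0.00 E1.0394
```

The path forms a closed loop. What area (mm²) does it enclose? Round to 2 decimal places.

75.00 mm²

Apply the shoelace formula to the sequence of (X, Y) vertices; enclosed area = 75.00 mm².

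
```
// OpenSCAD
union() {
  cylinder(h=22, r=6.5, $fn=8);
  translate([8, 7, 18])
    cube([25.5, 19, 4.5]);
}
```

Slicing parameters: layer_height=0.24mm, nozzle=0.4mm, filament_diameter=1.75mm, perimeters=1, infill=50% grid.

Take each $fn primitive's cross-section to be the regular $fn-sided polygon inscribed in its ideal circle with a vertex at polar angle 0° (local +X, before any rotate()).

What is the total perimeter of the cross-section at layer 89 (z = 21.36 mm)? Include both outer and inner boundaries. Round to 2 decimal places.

At z = 21.36 mm: the cylinder: section is a regular 8-gon, circumradius r=6.5 (perimeter = 2·8·6.500·sin(180°/8) = 39.80 mm); the cube at (8, 7) (footprint 25.5×19) is included at this height (perimeter 89.00 mm); Combining (union): the 2 present regions are separate (no shared area or edge), so areas and boundary lengths simply add and each stays a separate island — boundary = 128.80 mm. Overall, the cross-section has 2 separate islands. Total boundary length (outer) = 128.80 mm.

128.80 mm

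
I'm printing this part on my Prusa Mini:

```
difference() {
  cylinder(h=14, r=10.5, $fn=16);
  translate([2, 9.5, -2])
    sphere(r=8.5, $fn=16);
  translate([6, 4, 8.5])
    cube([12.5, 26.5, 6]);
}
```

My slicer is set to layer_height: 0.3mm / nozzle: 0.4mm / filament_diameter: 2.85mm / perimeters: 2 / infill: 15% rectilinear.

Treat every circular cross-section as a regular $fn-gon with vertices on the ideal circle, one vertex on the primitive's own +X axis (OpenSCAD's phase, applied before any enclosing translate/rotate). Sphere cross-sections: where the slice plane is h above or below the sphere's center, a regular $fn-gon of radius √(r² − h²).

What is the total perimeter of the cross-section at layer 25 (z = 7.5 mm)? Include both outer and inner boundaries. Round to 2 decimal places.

65.55 mm

At z = 7.5 mm: the cylinder: section is a regular 16-gon, circumradius r=10.5 (perimeter = 2·16·10.500·sin(180°/16) = 65.55 mm); the sphere at (2, 9.5) is absent (|z−center|=9.500 > r=8.5); the cube at (6, 4) is not intersected at this z (z outside [8.5, 14.5]); After the difference (first − rest): none of the subtracted shapes is present at this height, so the r=10.5 cylinder is unchanged — boundary = 65.55 mm. Overall, the cross-section is a single solid region. Total boundary length (outer) = 65.55 mm.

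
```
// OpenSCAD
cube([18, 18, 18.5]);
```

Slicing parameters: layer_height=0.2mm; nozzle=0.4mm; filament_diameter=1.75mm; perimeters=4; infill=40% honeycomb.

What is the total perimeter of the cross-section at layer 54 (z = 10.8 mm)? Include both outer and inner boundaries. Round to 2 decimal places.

At z = 10.8 mm: the cube is present — its section is the full 18×18 rectangle (perimeter 72.00 mm). Overall, the cross-section is a single solid region. Total boundary length (outer) = 72.00 mm.

72.00 mm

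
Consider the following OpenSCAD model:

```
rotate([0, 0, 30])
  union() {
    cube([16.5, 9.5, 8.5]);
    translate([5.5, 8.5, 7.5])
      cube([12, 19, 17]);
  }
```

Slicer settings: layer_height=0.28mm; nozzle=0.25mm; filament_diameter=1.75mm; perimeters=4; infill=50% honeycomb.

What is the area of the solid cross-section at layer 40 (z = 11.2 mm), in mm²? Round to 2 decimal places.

At z = 11.2 mm: the cube does not reach this height (z outside [0, 8.5]); the 12×19 cube at (5.5, 8.5) contributes its full rectangle (area 228.00 mm²); Merging all regions: only the 12×19 cube at (5.5, 8.5) is present, so the union is just that shape — area = 228.00 mm²; (rotated 30° about Z; rotation is an isometry so areas/perimeters/island counts are preserved). Overall, the cross-section is a single solid region. Net area = 228.00 mm².

228.00 mm²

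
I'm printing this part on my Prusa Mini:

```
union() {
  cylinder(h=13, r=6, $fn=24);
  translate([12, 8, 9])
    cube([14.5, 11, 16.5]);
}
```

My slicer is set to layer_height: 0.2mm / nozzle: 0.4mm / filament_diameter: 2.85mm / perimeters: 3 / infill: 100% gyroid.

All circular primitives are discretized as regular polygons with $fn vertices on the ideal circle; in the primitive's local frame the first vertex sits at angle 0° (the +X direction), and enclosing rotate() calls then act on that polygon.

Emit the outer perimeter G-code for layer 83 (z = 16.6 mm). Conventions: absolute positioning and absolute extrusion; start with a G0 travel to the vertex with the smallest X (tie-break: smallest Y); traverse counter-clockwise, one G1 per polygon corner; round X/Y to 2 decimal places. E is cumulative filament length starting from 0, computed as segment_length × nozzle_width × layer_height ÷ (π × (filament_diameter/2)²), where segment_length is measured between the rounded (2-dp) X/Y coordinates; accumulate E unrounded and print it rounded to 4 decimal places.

G0 X12.00 Y8.00 Z16.60
G1 X26.50 Y8.00 E0.1818
G1 X26.50 Y19.00 E0.3198
G1 X12.00 Y19.00 E0.5016
G1 X12.00 Y8.00 E0.6396

At z = 16.6 mm: the cylinder is not intersected at this z (z outside [0, 13]); the 14.5×11 cube at (12, 8) contributes its full rectangle; Taking the union: only the 14.5×11 cube at (12, 8) is present, so the union is just that shape — 1 connected region. The outline is a single polygon with 4 vertices. Extrusion per mm of travel: 0.4 × 0.2 / (π × 1.425²) = 0.012540. Accumulating E over each segment gives final E = 0.6396.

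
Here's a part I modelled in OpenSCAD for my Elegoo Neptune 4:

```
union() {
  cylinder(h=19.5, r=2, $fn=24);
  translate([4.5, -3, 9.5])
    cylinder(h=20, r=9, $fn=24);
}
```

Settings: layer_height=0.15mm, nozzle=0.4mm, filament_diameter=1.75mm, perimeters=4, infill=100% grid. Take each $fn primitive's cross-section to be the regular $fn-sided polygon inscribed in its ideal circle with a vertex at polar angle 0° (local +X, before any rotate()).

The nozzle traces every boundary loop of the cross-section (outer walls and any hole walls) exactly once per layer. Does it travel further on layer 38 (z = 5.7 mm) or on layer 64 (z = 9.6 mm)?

Layer 38 (z = 5.7): the r=2 cylinder gives a regular 24-gon of circumradius 2 (constant along its height) (perimeter = 2·24·2.000·sin(180°/24) = 12.53 mm); the cylinder at (4.5, -3) is absent (z outside [9.5, 29.5]); Taking the union: only the r=2 cylinder is present, so the union is just that shape — boundary = 12.53 mm. So its perimeter = 12.53 mm. Layer 64 (z = 9.6): the cylinder: section is a regular 24-gon, circumradius r=2 (perimeter = 2·24·2.000·sin(180°/24) = 12.53 mm); the r=9 cylinder at (4.5, -3) contributes a regular 24-gon of circumradius 9 (perimeter = 2·24·9.000·sin(180°/24) = 56.39 mm); Combining (union): the r=2 cylinder lies entirely inside the r=9 cylinder at (4.5, -3), so the union is just the r=9 cylinder at (4.5, -3) — boundary = 56.39 mm. So its perimeter = 56.39 mm. Layer 64 is larger (56.39 vs 12.53 mm).

layer 64 (z = 9.6 mm)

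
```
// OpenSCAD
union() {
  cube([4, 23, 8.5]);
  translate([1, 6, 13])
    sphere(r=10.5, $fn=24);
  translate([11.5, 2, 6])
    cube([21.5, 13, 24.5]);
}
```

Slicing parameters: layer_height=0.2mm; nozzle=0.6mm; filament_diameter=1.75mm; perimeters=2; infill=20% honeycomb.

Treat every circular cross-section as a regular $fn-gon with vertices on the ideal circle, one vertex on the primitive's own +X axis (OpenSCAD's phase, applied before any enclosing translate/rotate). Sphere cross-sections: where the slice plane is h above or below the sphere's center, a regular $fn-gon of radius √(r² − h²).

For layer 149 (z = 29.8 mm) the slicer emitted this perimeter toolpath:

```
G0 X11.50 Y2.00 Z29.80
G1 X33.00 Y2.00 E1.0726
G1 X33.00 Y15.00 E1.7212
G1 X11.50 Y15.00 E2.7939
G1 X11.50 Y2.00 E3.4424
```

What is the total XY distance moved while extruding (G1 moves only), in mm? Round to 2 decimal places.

Sum the Euclidean lengths of each G1 segment: total = 69.00 mm.

69.00 mm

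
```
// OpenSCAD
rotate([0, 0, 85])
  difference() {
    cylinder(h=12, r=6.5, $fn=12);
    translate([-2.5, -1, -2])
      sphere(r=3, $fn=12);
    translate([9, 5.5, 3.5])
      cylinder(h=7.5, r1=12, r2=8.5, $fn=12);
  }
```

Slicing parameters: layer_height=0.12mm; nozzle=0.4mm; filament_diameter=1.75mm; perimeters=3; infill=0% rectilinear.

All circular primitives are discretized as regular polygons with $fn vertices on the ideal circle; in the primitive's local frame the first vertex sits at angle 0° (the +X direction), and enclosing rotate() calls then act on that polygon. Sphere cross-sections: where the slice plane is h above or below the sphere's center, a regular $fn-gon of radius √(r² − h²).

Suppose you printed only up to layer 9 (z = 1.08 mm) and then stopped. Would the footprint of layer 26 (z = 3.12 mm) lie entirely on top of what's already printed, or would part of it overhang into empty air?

Compare the two slices. At z = 1.08: the cylinder: section is a regular 12-gon, circumradius r=6.5 (area = (12/2)·6.500²·sin(360°/12) = 126.75 mm²); the sphere at (-2.5, -1) does not reach this height (|z−center|=3.080 > r=3); the cone at (9, 5.5) is absent (z outside [3.5, 11]); Taking the first minus the rest: none of the subtracted shapes is present at this height, so the r=6.5 cylinder is unchanged — area = 126.75 mm²; (rotated 85° about Z; rotation is an isometry so areas/perimeters/island counts are preserved). At z = 3.12: the r=6.5 cylinder gives a regular 12-gon of circumradius 6.5 (constant along its height) (area = (12/2)·6.500²·sin(360°/12) = 126.75 mm²); the sphere at (-2.5, -1) does not reach this height (|z−center|=5.120 > r=3); the cone at (9, 5.5) is absent (z outside [3.5, 11]); Subtracting the remaining from the first: none of the subtracted shapes is present at this height, so the r=6.5 cylinder is unchanged — area = 126.75 mm²; (whole slice rotated 85° about Z — lengths, areas and connectivity unchanged). Checking containment: the cross-section at z = 3.12 is a subset of the cross-section at z = 1.08.

entirely on top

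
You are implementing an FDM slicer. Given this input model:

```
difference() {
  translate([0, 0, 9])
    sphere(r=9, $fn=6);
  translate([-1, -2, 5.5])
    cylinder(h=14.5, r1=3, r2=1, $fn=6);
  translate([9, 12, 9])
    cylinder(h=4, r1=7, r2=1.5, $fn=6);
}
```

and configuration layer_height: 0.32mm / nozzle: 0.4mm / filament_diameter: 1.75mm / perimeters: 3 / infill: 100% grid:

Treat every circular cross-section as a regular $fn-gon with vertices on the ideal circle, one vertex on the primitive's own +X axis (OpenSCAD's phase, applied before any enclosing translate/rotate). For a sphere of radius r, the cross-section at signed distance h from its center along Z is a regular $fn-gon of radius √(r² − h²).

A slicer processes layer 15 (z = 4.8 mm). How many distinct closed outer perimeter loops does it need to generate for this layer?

1

At z = 4.8 mm: the r=9 sphere contributes a regular 6-gon of circumradius √(9²−4.2²) = 7.960; the cone at (-1, -2) is not intersected at this z (z outside [5.5, 20]); the cone at (9, 12) is not intersected at this z (z outside [9, 13]); Subtracting the remaining from the first: none of the subtracted shapes is present at this height, so the r=9 sphere is unchanged — 1 connected region. The result has 1 disconnected region.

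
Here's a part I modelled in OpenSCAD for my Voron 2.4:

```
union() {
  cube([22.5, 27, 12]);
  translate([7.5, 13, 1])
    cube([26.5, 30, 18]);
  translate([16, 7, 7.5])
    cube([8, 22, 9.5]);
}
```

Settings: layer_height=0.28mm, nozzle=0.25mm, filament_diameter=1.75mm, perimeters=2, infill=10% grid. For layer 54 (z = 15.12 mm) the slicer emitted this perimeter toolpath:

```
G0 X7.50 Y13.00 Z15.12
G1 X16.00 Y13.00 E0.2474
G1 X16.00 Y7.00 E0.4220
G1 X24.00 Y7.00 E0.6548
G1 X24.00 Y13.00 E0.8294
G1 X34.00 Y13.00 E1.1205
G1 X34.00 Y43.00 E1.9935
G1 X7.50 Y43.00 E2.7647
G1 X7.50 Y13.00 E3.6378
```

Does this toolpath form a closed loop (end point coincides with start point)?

Start point (G0): (7.50, 13.00). End point (last G1): the path returns to the start — closed.

yes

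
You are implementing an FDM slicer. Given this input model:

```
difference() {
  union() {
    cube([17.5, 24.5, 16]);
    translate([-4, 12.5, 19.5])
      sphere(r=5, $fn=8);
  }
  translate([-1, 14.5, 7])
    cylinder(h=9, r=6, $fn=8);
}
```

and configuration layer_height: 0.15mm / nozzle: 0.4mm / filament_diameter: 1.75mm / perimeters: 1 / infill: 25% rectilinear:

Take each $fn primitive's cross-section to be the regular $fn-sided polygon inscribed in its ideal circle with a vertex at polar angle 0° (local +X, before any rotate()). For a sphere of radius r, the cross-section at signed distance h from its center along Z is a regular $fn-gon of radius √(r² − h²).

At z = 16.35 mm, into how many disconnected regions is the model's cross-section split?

At z = 16.35 mm: the cube is absent (z outside [0, 16]); the sphere at (-4, 12.5): section is a regular 8-gon, circumradius = √(r²−h²) = √(5²−3.15²) = 3.883; Taking the union: only the r=5 sphere at (-4, 12.5) is present, so the union is just that shape — 1 connected region; the cylinder at (-1, 14.5) is not intersected at this z (z outside [7, 16]); After the difference (first − rest): none of the subtracted shapes is present at this height, so the result so far is unchanged — 1 connected region. The result has 1 disconnected region.

1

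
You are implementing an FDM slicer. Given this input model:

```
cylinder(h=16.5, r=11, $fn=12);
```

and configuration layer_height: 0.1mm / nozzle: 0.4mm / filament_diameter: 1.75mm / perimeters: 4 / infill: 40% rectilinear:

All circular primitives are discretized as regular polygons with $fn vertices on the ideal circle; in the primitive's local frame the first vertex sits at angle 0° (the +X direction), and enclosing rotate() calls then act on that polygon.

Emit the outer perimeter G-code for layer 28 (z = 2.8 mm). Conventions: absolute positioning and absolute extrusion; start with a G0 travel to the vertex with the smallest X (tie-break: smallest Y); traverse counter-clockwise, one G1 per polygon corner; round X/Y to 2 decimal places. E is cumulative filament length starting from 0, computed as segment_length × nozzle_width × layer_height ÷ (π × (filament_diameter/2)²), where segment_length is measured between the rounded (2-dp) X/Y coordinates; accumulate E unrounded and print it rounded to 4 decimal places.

G0 X-11.00 Y0.00 Z2.80
G1 X-9.53 Y-5.50 E0.0947
G1 X-5.50 Y-9.53 E0.1895
G1 X0.00 Y-11.00 E0.2841
G1 X5.50 Y-9.53 E0.3788
G1 X9.53 Y-5.50 E0.4736
G1 X11.00 Y0.00 E0.5683
G1 X9.53 Y5.50 E0.6629
G1 X5.50 Y9.53 E0.7577
G1 X0.00 Y11.00 E0.8524
G1 X-5.50 Y9.53 E0.9471
G1 X-9.53 Y5.50 E1.0418
G1 X-11.00 Y0.00 E1.1365

At z = 2.8 mm: the cylinder: section is a regular 12-gon, circumradius r=11. The outline is a single polygon with 12 vertices. Extrusion per mm of travel: 0.4 × 0.1 / (π × 0.875²) = 0.016630. Accumulating E over each segment gives final E = 1.1365.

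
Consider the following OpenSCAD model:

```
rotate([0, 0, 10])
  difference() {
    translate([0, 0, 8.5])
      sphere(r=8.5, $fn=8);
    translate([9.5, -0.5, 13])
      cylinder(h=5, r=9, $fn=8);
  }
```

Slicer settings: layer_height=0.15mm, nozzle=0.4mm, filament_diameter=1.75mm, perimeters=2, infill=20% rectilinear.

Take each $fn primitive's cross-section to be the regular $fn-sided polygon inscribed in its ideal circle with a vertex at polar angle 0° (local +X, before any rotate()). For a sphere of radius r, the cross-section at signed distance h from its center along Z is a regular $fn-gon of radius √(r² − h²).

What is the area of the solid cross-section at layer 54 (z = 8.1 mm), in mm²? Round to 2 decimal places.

At z = 8.1 mm: the sphere: section is a regular 8-gon, circumradius = √(r²−h²) = √(8.5²−0.4²) = 8.491 (area = (8/2)·8.491²·sin(360°/8) = 203.90 mm²); the cylinder at (9.5, -0.5) is absent (z outside [13, 18]); After the difference (first − rest): none of the subtracted shapes is present at this height, so the r=8.5 sphere is unchanged — area = 203.90 mm²; (rotated 10° about Z; rotation is an isometry so areas/perimeters/island counts are preserved). Overall, the cross-section is a single solid region. Net area = 203.90 mm².

203.90 mm²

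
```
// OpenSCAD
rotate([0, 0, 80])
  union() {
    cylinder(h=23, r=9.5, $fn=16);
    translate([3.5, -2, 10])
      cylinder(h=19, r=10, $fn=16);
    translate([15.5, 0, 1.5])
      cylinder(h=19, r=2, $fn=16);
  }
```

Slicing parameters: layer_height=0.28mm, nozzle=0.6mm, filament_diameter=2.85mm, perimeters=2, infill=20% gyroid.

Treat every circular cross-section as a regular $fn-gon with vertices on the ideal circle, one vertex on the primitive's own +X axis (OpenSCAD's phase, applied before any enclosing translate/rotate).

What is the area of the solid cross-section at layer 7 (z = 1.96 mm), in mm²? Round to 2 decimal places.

At z = 1.96 mm: the r=9.5 cylinder gives a regular 16-gon of circumradius 9.5 (constant along its height) (area = (16/2)·9.500²·sin(360°/16) = 276.30 mm²); the cylinder at (3.5, -2) does not reach this height (z outside [10, 29]); the r=2 cylinder at (15.5, 0) gives a regular 16-gon of circumradius 2 (constant along its height) (area = (16/2)·2.000²·sin(360°/16) = 12.25 mm²); Merging all regions: the 2 present regions are separate (no shared area or edge), so areas and boundary lengths simply add and each stays a separate island — area = 288.54 mm²; (rotated 80° about Z; rotation is an isometry so areas/perimeters/island counts are preserved). Overall, the cross-section has 2 separate islands. Net area = 288.54 mm².

288.54 mm²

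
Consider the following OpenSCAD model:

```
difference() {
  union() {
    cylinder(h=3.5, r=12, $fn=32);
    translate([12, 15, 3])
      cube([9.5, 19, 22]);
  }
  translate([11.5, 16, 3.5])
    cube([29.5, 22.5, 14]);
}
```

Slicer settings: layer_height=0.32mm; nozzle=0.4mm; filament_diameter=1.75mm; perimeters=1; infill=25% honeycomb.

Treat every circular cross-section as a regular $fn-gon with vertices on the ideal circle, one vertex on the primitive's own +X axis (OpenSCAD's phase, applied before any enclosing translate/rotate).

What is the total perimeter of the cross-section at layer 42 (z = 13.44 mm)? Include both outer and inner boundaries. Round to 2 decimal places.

At z = 13.44 mm: the cylinder is not intersected at this z (z outside [0, 3.5]); the cube at (12, 15) (footprint 9.5×19) is included at this height (perimeter 57.00 mm); Taking the union: only the 9.5×19 cube at (12, 15) is present, so the union is just that shape — boundary = 57.00 mm; the cube at (11.5, 16) (footprint 29.5×22.5) is included at this height (perimeter 104.00 mm); After the difference (first − rest): starting from the result so far, the 29.5×22.5 cube at (11.5, 16) partially overlaps it — only the 171.00 mm² overlap (of its 663.75 mm²) is removed, clipping the outline — boundary = 21.00 mm. Overall, the cross-section is a single solid region. Total boundary length (outer) = 21.00 mm.

21.00 mm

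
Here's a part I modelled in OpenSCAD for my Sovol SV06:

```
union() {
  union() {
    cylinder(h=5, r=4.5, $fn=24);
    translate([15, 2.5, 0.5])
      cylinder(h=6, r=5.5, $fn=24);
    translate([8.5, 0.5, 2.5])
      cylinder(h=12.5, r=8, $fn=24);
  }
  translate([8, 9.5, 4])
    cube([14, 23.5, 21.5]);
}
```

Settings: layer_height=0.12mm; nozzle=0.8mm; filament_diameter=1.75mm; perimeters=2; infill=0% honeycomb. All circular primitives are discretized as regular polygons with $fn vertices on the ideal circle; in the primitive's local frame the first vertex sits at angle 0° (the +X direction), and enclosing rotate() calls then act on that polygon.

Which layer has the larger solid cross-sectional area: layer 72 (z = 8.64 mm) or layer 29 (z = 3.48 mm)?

Layer 72 (z = 8.64): the cylinder does not reach this height (z outside [0, 5]); the cylinder at (15, 2.5) is not intersected at this z (z outside [0.5, 6.5]); the cylinder at (8.5, 0.5): section is a regular 24-gon, circumradius r=8 (area = (24/2)·8.000²·sin(360°/24) = 198.77 mm²); Taking the union: only the r=8 cylinder at (8.5, 0.5) is present, so the union is just that shape — area = 198.77 mm²; the cube at (8, 9.5) is present — its section is the full 14×23.5 rectangle (area 329.00 mm²); Merging all regions: the 2 present regions are separate (no shared area or edge), so areas and boundary lengths simply add and each stays a separate island — area = 527.77 mm². So its area = 527.77 mm². Layer 29 (z = 3.48): the r=4.5 cylinder contributes a regular 24-gon of circumradius 4.5 (area = (24/2)·4.500²·sin(360°/24) = 62.89 mm²); the r=5.5 cylinder at (15, 2.5) contributes a regular 24-gon of circumradius 5.5 (area = (24/2)·5.500²·sin(360°/24) = 93.95 mm²); the r=8 cylinder at (8.5, 0.5) gives a regular 24-gon of circumradius 8 (constant along its height) (area = (24/2)·8.000²·sin(360°/24) = 198.77 mm²); Taking the union: the regions partially overlap — summed areas 355.62 mm² minus the doubly-counted overlap 75.13 mm² gives 280.48 mm² — area = 280.48 mm²; the cube at (8, 9.5) does not reach this height (z outside [4, 25.5]); Taking the union: only the result so far is present, so the union is just that shape — area = 280.48 mm². So its area = 280.48 mm². Layer 72 is larger (527.77 vs 280.48 mm²).

layer 72 (z = 8.64 mm)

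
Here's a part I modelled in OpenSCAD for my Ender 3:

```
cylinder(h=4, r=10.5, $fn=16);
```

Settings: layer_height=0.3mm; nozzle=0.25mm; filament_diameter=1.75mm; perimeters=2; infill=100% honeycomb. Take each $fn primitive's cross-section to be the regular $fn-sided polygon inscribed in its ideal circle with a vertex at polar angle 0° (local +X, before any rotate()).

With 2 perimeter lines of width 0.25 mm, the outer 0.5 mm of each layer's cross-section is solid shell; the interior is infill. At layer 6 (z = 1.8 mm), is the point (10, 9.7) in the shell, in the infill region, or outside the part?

outside

At z = 1.8 mm: the cylinder: section is a regular 16-gon, circumradius r=10.5. Overall, the cross-section is a single solid region. The nearest boundary edge runs (9.70, 4.02)→(7.42, 7.42); distance from the point to it = 3.44 mm. The point is not inside any of the regions above, so it lies outside the cross-section (3.44 mm from the nearest boundary).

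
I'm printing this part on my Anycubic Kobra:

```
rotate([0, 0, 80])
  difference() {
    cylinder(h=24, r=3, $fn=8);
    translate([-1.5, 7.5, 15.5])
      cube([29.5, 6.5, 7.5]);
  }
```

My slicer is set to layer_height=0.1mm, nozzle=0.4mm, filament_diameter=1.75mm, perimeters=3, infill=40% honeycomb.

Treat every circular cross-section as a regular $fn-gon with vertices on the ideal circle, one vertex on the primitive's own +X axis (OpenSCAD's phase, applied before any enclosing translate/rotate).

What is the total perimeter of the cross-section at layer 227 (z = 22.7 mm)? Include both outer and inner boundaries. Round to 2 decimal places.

At z = 22.7 mm: the r=3 cylinder gives a regular 8-gon of circumradius 3 (constant along its height) (perimeter = 2·8·3.000·sin(180°/8) = 18.37 mm); the cube at (-1.5, 7.5) (footprint 29.5×6.5) is included at this height (perimeter 72.00 mm); Taking the first minus the rest: starting from the r=3 cylinder, the 29.5×6.5 cube at (-1.5, 7.5) misses the remaining region (no effect) — boundary = 18.37 mm; (rotated 80° about Z; rotation is an isometry so areas/perimeters/island counts are preserved). Overall, the cross-section is a single solid region. Total boundary length (outer) = 18.37 mm.

18.37 mm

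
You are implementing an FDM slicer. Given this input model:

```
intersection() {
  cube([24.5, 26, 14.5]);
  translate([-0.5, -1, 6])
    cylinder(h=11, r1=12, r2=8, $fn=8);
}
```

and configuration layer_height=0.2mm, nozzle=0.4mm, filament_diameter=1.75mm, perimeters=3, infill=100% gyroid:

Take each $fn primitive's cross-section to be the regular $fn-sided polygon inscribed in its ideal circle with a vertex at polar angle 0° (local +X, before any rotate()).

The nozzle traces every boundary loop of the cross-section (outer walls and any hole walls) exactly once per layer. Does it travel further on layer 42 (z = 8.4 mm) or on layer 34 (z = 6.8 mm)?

layer 34 (z = 6.8 mm)

Layer 42 (z = 8.4): the cube is present — its section is the full 24.5×26 rectangle (perimeter 101.00 mm); the cone at (-0.5, -1): at t=0.218 of its height the radius interpolates to r₁+(r₂−r₁)t = 11.127, giving a regular 8-gon of that circumradius (perimeter = 2·8·11.127·sin(180°/8) = 68.13 mm); After intersecting: the cone at (-0.5, -1) partially overlaps the 24.5×26 cube; clipping to the common part keeps 71.62 mm² — boundary = 35.54 mm. So its perimeter = 35.54 mm. Layer 34 (z = 6.8): the 24.5×26 cube contributes its full rectangle (perimeter 101.00 mm); the cone at (-0.5, -1) (r1=12→r2=8) has section circumradius 11.709 here — a regular 8-gon (perimeter = 2·8·11.709·sin(180°/8) = 71.69 mm); After intersecting: the cone at (-0.5, -1) partially overlaps the 24.5×26 cube; clipping to the common part keeps 80.14 mm² — boundary = 37.60 mm. So its perimeter = 37.60 mm. Layer 34 is larger (37.60 vs 35.54 mm).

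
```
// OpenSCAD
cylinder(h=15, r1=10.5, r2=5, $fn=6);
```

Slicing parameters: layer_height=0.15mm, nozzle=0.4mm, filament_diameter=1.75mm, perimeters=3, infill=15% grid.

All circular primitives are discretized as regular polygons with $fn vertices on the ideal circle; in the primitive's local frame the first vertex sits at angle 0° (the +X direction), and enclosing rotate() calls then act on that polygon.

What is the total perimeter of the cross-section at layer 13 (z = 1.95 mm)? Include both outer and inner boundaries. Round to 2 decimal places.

58.71 mm

At z = 1.95 mm: the cone (r1=10.5→r2=5) has section circumradius 9.785 here — a regular 6-gon (perimeter = 2·6·9.785·sin(180°/6) = 58.71 mm). Overall, the cross-section is a single solid region. Total boundary length (outer) = 58.71 mm.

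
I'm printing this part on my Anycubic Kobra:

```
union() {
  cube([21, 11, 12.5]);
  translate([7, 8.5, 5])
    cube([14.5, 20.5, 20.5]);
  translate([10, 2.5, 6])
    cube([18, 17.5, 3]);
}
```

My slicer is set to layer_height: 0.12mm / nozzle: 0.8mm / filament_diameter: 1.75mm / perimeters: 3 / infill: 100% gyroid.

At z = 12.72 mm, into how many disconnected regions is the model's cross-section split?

1

At z = 12.72 mm: the cube does not reach this height (z outside [0, 12.5]); the cube at (7, 8.5) is present — its section is the full 14.5×20.5 rectangle; the cube at (10, 2.5) does not reach this height (z outside [6, 9]); Taking the union: only the 14.5×20.5 cube at (7, 8.5) is present, so the union is just that shape — 1 connected region. The result has 1 disconnected region.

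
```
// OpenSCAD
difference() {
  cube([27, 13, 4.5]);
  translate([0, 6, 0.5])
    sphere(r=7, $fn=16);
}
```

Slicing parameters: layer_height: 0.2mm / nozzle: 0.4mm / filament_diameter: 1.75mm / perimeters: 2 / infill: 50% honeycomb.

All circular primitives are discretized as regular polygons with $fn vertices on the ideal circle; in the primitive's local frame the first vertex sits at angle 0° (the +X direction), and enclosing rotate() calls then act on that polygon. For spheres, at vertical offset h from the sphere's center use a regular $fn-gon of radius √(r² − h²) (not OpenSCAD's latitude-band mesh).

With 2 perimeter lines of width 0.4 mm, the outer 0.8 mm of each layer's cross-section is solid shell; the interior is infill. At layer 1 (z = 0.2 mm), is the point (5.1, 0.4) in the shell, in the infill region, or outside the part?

At z = 0.2 mm: the cube (footprint 27×13) is included at this height; the sphere at (0, 6): section is a regular 16-gon, circumradius = √(r²−h²) = √(7²−0.3²) = 6.994; Subtracting the remaining from the first: starting from the 27×13 cube, the r=7 sphere at (0, 6) partially overlaps it — only the 72.76 mm² overlap (of its 149.74 mm²) is removed, clipping the outline — 1 connected region. Overall, the cross-section is a single solid region. The nearest boundary edge runs (27.00, 0.00)→(3.37, 0.00); distance from the point to it = 0.40 mm. The point is inside the cross-section, 0.40 mm from the nearest boundary — within the 0.8 mm shell band (2 × 0.4).

shell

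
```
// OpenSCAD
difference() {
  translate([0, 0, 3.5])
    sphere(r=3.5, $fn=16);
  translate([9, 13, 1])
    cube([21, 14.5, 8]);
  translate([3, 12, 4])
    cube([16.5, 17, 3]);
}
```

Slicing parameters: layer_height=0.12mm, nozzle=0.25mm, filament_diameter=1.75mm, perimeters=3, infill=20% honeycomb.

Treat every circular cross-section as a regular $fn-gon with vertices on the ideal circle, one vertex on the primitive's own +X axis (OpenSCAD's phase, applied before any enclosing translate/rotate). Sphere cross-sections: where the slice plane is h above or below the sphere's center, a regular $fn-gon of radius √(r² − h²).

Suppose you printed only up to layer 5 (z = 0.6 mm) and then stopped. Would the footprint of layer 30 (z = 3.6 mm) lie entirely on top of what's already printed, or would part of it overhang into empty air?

Compare the two slices. At z = 0.6: the r=3.5 sphere slices to a regular 16-gon of circumradius 1.960 (√(r²−h²) with h=2.9 from center) (area = (16/2)·1.960²·sin(360°/16) = 11.76 mm²); the cube at (9, 13) is not intersected at this z (z outside [1, 9]); the cube at (3, 12) is not intersected at this z (z outside [4, 7]); Taking the first minus the rest: none of the subtracted shapes is present at this height, so the r=3.5 sphere is unchanged — area = 11.76 mm². At z = 3.6: the sphere: section is a regular 16-gon, circumradius = √(r²−h²) = √(3.5²−0.1²) = 3.499 (area = (16/2)·3.499²·sin(360°/16) = 37.47 mm²); the cube at (9, 13) (footprint 21×14.5) is included at this height (area 304.50 mm²); the cube at (3, 12) is absent (z outside [4, 7]); Subtracting the remaining from the first: starting from the r=3.5 sphere (37.47 mm²), the 21×14.5 cube at (9, 13) misses the remaining region (no effect) — area = 37.47 mm². Checking containment: at z = 3.6 the cross-section extends beyond the z = 0.6 cross-section by about 25.72 mm².

part overhangs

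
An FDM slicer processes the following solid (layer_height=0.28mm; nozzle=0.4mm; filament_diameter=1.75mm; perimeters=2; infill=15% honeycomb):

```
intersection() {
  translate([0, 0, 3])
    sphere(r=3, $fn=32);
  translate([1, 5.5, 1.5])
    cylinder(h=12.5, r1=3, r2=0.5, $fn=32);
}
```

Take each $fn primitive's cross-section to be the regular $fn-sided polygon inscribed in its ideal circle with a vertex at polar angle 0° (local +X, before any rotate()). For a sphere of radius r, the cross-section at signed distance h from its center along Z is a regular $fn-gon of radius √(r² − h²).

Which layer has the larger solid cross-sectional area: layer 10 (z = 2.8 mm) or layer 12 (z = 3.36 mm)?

layer 10 (z = 2.8 mm)

Layer 10 (z = 2.8): the r=3 sphere slices to a regular 32-gon of circumradius 2.993 (√(r²−h²) with h=0.2 from center) (area = (32/2)·2.993²·sin(360°/32) = 27.97 mm²); the cone at (1, 5.5): at t=0.104 of its height the radius interpolates to r₁+(r₂−r₁)t = 2.740, giving a regular 32-gon of that circumradius (area = (32/2)·2.740²·sin(360°/32) = 23.43 mm²); Taking the intersection: the cone at (1, 5.5) partially overlaps the r=3 sphere; clipping to the common part keeps 0.10 mm² — area = 0.10 mm². So its area = 0.10 mm². Layer 12 (z = 3.36): the r=3 sphere contributes a regular 32-gon of circumradius √(3²−0.36²) = 2.978 (area = (32/2)·2.978²·sin(360°/32) = 27.69 mm²); the cone at (1, 5.5) contributes a regular 32-gon of circumradius 2.628 (interpolated between r1=3 and r2=0.5 at t=0.149) (area = (32/2)·2.628²·sin(360°/32) = 21.56 mm²); Taking the intersection: the cone at (1, 5.5) partially overlaps the r=3 sphere; clipping to the common part keeps 0.00 mm² — area = 0.00 mm². So its area = 0.00 mm². Layer 10 is larger (0.10 vs 0.00 mm²).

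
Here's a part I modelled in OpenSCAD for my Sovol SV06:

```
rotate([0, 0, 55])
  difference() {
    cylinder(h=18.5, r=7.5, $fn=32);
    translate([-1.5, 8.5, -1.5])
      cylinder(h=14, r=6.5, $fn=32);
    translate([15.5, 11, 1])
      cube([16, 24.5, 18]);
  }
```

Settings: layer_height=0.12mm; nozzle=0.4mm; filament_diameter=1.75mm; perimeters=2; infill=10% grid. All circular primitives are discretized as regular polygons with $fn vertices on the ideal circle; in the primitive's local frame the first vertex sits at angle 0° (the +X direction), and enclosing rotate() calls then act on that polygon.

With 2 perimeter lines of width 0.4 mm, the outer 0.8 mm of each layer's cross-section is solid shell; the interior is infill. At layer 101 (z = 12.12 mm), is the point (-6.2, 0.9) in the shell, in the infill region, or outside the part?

At z = 12.12 mm: the cylinder: section is a regular 32-gon, circumradius r=7.5; the r=6.5 cylinder at (-1.5, 8.5) gives a regular 32-gon of circumradius 6.5 (constant along its height); the cube at (15.5, 11) (footprint 16×24.5) is included at this height; After the difference (first − rest): starting from the r=7.5 cylinder, the r=6.5 cylinder at (-1.5, 8.5) partially overlaps it — only the 40.52 mm² overlap (of its 131.88 mm²) is removed, clipping the outline; the 16×24.5 cube at (15.5, 11) misses the remaining region (no effect) — 1 connected region; (whole slice rotated 55° about Z — lengths, areas and connectivity unchanged). Overall, the cross-section is a single solid region. Undo the 55° rotation: the query point maps to (-2.819, 5.595) in the un-rotated model frame. The nearest boundary edge runs (-5.11, 3.10)→(-3.99, 2.49); distance from the point to it = 3.28 mm. The point is not inside any of the regions above, so it lies outside the cross-section (3.28 mm from the nearest boundary).

outside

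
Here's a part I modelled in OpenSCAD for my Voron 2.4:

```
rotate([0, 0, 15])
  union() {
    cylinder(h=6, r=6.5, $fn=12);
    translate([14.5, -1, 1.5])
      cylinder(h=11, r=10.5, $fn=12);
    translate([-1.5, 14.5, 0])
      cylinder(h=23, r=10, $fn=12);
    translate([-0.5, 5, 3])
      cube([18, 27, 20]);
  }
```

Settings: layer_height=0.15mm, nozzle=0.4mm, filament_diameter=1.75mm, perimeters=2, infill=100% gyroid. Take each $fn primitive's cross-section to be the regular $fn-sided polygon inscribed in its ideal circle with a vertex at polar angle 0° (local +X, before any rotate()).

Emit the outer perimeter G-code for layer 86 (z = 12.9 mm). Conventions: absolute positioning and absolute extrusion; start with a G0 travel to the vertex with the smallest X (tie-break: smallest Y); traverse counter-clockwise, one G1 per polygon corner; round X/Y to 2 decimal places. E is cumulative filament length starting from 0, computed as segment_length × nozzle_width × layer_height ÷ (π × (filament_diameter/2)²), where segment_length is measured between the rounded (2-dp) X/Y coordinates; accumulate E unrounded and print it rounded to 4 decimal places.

At z = 12.9 mm: the cylinder does not reach this height (z outside [0, 6]); the cylinder at (14.5, -1) is not intersected at this z (z outside [1.5, 12.5]); the r=10 cylinder at (-1.5, 14.5) gives a regular 12-gon of circumradius 10 (constant along its height); the cube at (-0.5, 5) is present — its section is the full 18×27 rectangle; Merging all regions: the regions partially overlap (shared area 130.17 mm²), so overlapping operands fuse into one piece — 1 connected region; (rotated 15° about Z; rotation is an isometry so areas/perimeters/island counts are preserved). The outline is a single polygon with 12 vertices. Extrusion per mm of travel: 0.4 × 0.15 / (π × 0.875²) = 0.024945. Accumulating E over each segment gives final E = 2.5926.

G0 X-14.86 Y11.03 Z12.90
G1 X-12.27 Y6.55 E0.1291
G1 X-7.79 Y3.96 E0.2582
G1 X-2.61 Y3.96 E0.3874
G1 X-0.94 Y4.92 E0.4354
G1 X15.61 Y9.36 E0.8629
G1 X8.62 Y35.44 E1.5364
G1 X-8.77 Y30.78 E1.9855
G1 X-6.75 Y23.28 E2.1793
G1 X-7.79 Y23.28 E2.2052
G1 X-12.27 Y20.69 E2.3343
G1 X-14.86 Y16.21 E2.4634
G1 X-14.86 Y11.03 E2.5926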